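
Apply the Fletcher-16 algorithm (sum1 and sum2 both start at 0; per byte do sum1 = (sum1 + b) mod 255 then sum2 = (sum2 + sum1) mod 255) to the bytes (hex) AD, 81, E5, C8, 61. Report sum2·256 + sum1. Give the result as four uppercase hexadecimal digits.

Running sums (mod 255):
  after byte 0 (AD): sum1=173, sum2=173
  after byte 1 (81): sum1=47, sum2=220
  after byte 2 (E5): sum1=21, sum2=241
  after byte 3 (C8): sum1=221, sum2=207
  after byte 4 (61): sum1=63, sum2=15
Checksum = sum2·256 + sum1 = 15·256 + 63 = 3903 = 0x0F3F.

0F3F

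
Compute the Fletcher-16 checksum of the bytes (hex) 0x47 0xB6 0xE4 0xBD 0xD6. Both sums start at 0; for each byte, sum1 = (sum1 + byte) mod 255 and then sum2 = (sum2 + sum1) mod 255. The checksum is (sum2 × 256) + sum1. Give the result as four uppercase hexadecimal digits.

4077

Running sums (mod 255):
  after byte 0 (0x47): sum1=71, sum2=71
  after byte 1 (0xB6): sum1=253, sum2=69
  after byte 2 (0xE4): sum1=226, sum2=40
  after byte 3 (0xBD): sum1=160, sum2=200
  after byte 4 (0xD6): sum1=119, sum2=64
Checksum = sum2·256 + sum1 = 64·256 + 119 = 16503 = 0x4077.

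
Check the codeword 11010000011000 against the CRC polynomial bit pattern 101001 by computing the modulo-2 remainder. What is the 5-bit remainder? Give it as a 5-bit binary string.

Modulo-2 division of 11010000011000 by 101001:
  pos 0: 110100 XOR 101001 = 011101
  pos 1: 111010 XOR 101001 = 010011
  pos 2: 100110 XOR 101001 = 001111
  pos 4: 111101 XOR 101001 = 010100
  pos 5: 101001 XOR 101001 = 000000
Remainder = 00000 (zero — the frame passes the CRC check).

00000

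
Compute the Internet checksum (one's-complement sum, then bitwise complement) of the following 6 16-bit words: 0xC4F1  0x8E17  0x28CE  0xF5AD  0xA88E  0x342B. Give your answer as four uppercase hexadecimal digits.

One's-complement addition (fold any carry out of bit 15 back into bit 0):
  0xC4F1 + 0x8E17 = 0x15308 → wrap carry → 0x5309
  0x5309 + 0x28CE = 0x07BD7
  0x7BD7 + 0xF5AD = 0x17184 → wrap carry → 0x7185
  0x7185 + 0xA88E = 0x11A13 → wrap carry → 0x1A14
  0x1A14 + 0x342B = 0x04E3F
One's-complement sum = 0x4E3F.
Checksum = ~0x4E3F & 0xFFFF = 0xB1C0.

B1C0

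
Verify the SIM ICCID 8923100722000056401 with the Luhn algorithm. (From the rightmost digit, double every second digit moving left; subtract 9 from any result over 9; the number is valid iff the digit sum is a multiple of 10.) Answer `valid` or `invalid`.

From the right, keep odd positions and double even positions (subtract 9 from any doubled value over 9):
  doubled (positions 2,4,...): 0 3 0 0 4 5 0 6 9 → sum 27
  kept (positions 1,3,...): 1 4 5 0 0 2 0 1 2 8 → sum 23
Total = 50.
50 mod 10 = 0, so the number is valid.

valid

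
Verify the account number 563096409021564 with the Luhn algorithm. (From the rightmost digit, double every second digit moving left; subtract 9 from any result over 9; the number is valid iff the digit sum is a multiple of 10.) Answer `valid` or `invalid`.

invalid

From the right, keep odd positions and double even positions (subtract 9 from any doubled value over 9):
  doubled (positions 2,4,...): 3 2 0 0 3 0 3 → sum 11
  kept (positions 1,3,...): 4 5 2 9 4 9 3 5 → sum 41
Total = 52.
52 mod 10 = 2, so the number is invalid.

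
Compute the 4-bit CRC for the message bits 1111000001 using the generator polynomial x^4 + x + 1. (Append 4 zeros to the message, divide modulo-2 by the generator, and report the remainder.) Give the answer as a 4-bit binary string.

1000

Append 4 zeros: 11110000010000. Divide by 10011 (XOR where the leading bit is 1):
  pos 0: 11110 XOR 10011 = 01101
  pos 1: 11010 XOR 10011 = 01001
  pos 2: 10010 XOR 10011 = 00001
  pos 6: 10010 XOR 10011 = 00001
Remainder (last 4 bits) = 1000. This is the CRC / FCS.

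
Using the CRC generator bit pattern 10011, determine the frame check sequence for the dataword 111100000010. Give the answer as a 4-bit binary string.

1100

Append 4 zeros: 1111000000100000. Divide by 10011 (XOR where the leading bit is 1):
  pos 0: 11110 XOR 10011 = 01101
  pos 1: 11010 XOR 10011 = 01001
  pos 2: 10010 XOR 10011 = 00001
  pos 6: 10001 XOR 10011 = 00010
  pos 9: 10000 XOR 10011 = 00011
Remainder (last 4 bits) = 1100. This is the CRC / FCS.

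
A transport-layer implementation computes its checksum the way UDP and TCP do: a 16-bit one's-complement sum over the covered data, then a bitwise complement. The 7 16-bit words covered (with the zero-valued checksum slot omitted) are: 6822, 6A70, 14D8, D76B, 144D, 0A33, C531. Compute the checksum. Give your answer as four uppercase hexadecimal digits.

5D77

One's-complement addition (fold any carry out of bit 15 back into bit 0):
  0x6822 + 0x6A70 = 0x0D292
  0xD292 + 0x14D8 = 0x0E76A
  0xE76A + 0xD76B = 0x1BED5 → wrap carry → 0xBED6
  0xBED6 + 0x144D = 0x0D323
  0xD323 + 0x0A33 = 0x0DD56
  0xDD56 + 0xC531 = 0x1A287 → wrap carry → 0xA288
One's-complement sum = 0xA288.
Checksum = ~0xA288 & 0xFFFF = 0x5D77.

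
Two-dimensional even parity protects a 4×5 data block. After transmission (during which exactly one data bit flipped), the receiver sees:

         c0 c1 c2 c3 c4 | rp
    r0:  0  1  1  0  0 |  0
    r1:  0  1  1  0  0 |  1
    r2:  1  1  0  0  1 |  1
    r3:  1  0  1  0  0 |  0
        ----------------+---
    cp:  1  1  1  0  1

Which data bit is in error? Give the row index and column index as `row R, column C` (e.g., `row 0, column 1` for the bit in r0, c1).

Recompute each row's even parity and compare to rp:
  r0: data parity 0, sent rp 0 → ok
  r1: data parity 0, sent rp 1 → mismatch
  r2: data parity 1, sent rp 1 → ok
  r3: data parity 0, sent rp 0 → ok
Recompute each column's even parity and compare to cp:
  c0: data parity 0, sent cp 1 → mismatch
  c1: data parity 1, sent cp 1 → ok
  c2: data parity 1, sent cp 1 → ok
  c3: data parity 0, sent cp 0 → ok
  c4: data parity 1, sent cp 1 → ok
Exactly one row (r1) and one column (c0) fail → the flipped bit is at their intersection.

row 1, column 0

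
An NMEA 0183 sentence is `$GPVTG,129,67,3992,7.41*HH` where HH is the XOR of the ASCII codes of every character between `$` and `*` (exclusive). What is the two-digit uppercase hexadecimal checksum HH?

74

XOR the ASCII codes of the payload characters:
  'G' = 0x47 → acc = 0x47
  'P' = 0x50 → acc = 0x17
  'V' = 0x56 → acc = 0x41
  'T' = 0x54 → acc = 0x15
  'G' = 0x47 → acc = 0x52
  ',' = 0x2C → acc = 0x7E
  '1' = 0x31 → acc = 0x4F
  '2' = 0x32 → acc = 0x7D
  '9' = 0x39 → acc = 0x44
  ',' = 0x2C → acc = 0x68
  '6' = 0x36 → acc = 0x5E
  '7' = 0x37 → acc = 0x69
  ',' = 0x2C → acc = 0x45
  '3' = 0x33 → acc = 0x76
  '9' = 0x39 → acc = 0x4F
  '9' = 0x39 → acc = 0x76
  '2' = 0x32 → acc = 0x44
  ',' = 0x2C → acc = 0x68
  '7' = 0x37 → acc = 0x5F
  '.' = 0x2E → acc = 0x71
  '4' = 0x34 → acc = 0x45
  '1' = 0x31 → acc = 0x74
Checksum = 0x74.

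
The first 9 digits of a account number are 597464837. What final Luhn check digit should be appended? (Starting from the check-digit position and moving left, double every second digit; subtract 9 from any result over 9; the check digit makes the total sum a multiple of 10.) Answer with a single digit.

9

Partial digits right→left: 7 3 8 4 6 4 7 9 5
Double every second digit counting from the check-digit position (so the 1st, 3rd, 5th, ... of the partial from the right).
  doubled (with −9 where >9): 5 7 3 5 1 → sum 21
  kept as-is: 3 4 4 9 → sum 20
Total = 21 + 20 = 41.
Check digit = (10 − (41 mod 10)) mod 10 = 9.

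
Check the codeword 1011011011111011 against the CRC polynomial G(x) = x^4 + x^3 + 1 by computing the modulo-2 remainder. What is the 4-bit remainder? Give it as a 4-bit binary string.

1010

Modulo-2 division of 1011011011111011 by 11001:
  pos 0: 10110 XOR 11001 = 01111
  pos 1: 11111 XOR 11001 = 00110
  pos 3: 11010 XOR 11001 = 00011
  pos 6: 11111 XOR 11001 = 00110
  pos 8: 11011 XOR 11001 = 00010
  pos 11: 10011 XOR 11001 = 01010
Remainder = 1010 (nonzero — an error is detected).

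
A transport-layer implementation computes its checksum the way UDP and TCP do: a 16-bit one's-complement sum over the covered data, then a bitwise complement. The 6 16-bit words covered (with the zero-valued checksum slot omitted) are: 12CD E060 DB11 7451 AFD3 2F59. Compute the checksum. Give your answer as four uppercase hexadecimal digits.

DE41

One's-complement addition (fold any carry out of bit 15 back into bit 0):
  0x12CD + 0xE060 = 0x0F32D
  0xF32D + 0xDB11 = 0x1CE3E → wrap carry → 0xCE3F
  0xCE3F + 0x7451 = 0x14290 → wrap carry → 0x4291
  0x4291 + 0xAFD3 = 0x0F264
  0xF264 + 0x2F59 = 0x121BD → wrap carry → 0x21BE
One's-complement sum = 0x21BE.
Checksum = ~0x21BE & 0xFFFF = 0xDE41.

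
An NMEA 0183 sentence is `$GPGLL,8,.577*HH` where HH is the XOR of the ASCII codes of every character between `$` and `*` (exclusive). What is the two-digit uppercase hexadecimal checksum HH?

73

XOR the ASCII codes of the payload characters:
  'G' = 0x47 → acc = 0x47
  'P' = 0x50 → acc = 0x17
  'G' = 0x47 → acc = 0x50
  'L' = 0x4C → acc = 0x1C
  'L' = 0x4C → acc = 0x50
  ',' = 0x2C → acc = 0x7C
  '8' = 0x38 → acc = 0x44
  ',' = 0x2C → acc = 0x68
  '.' = 0x2E → acc = 0x46
  '5' = 0x35 → acc = 0x73
  '7' = 0x37 → acc = 0x44
  '7' = 0x37 → acc = 0x73
Checksum = 0x73.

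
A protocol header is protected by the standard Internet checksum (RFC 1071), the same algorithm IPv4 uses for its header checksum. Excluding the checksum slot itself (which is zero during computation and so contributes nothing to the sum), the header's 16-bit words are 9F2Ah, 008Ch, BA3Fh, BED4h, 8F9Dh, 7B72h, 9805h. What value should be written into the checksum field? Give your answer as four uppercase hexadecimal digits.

One's-complement addition (fold any carry out of bit 15 back into bit 0):
  0x9F2A + 0x008C = 0x09FB6
  0x9FB6 + 0xBA3F = 0x159F5 → wrap carry → 0x59F6
  0x59F6 + 0xBED4 = 0x118CA → wrap carry → 0x18CB
  0x18CB + 0x8F9D = 0x0A868
  0xA868 + 0x7B72 = 0x123DA → wrap carry → 0x23DB
  0x23DB + 0x9805 = 0x0BBE0
One's-complement sum = 0xBBE0.
Checksum = ~0xBBE0 & 0xFFFF = 0x441F.

441F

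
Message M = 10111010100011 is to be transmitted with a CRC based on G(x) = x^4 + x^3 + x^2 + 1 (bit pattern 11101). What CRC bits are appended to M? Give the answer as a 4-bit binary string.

0110

Append 4 zeros: 101110101000110000. Divide by 11101 (XOR where the leading bit is 1):
  pos 0: 10111 XOR 11101 = 01010
  pos 1: 10100 XOR 11101 = 01001
  pos 2: 10011 XOR 11101 = 01110
  pos 3: 11100 XOR 11101 = 00001
  pos 7: 11000 XOR 11101 = 00101
  pos 9: 10111 XOR 11101 = 01010
  pos 10: 10100 XOR 11101 = 01001
  pos 11: 10010 XOR 11101 = 01111
  pos 12: 11110 XOR 11101 = 00011
Remainder (last 4 bits) = 0110. This is the CRC / FCS.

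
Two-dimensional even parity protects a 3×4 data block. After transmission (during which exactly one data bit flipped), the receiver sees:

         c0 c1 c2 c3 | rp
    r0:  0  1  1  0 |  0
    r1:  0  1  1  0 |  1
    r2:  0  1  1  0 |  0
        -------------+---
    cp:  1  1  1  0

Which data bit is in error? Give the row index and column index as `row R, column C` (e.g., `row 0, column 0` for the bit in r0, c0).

Recompute each row's even parity and compare to rp:
  r0: data parity 0, sent rp 0 → ok
  r1: data parity 0, sent rp 1 → mismatch
  r2: data parity 0, sent rp 0 → ok
Recompute each column's even parity and compare to cp:
  c0: data parity 0, sent cp 1 → mismatch
  c1: data parity 1, sent cp 1 → ok
  c2: data parity 1, sent cp 1 → ok
  c3: data parity 0, sent cp 0 → ok
Exactly one row (r1) and one column (c0) fail → the flipped bit is at their intersection.

row 1, column 0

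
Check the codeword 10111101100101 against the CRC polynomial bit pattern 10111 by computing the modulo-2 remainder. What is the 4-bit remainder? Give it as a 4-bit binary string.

Modulo-2 division of 10111101100101 by 10111:
  pos 0: 10111 XOR 10111 = 00000
  pos 5: 10110 XOR 10111 = 00001
  pos 9: 10101 XOR 10111 = 00010
Remainder = 0010 (nonzero — an error is detected).

0010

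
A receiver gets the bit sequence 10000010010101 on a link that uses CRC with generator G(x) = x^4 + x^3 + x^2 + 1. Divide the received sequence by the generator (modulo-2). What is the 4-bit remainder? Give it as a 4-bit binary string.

0111

Modulo-2 division of 10000010010101 by 11101:
  pos 0: 10000 XOR 11101 = 01101
  pos 1: 11010 XOR 11101 = 00111
  pos 3: 11110 XOR 11101 = 00011
  pos 6: 11010 XOR 11101 = 00111
  pos 8: 11110 XOR 11101 = 00011
Remainder = 0111 (nonzero — an error is detected).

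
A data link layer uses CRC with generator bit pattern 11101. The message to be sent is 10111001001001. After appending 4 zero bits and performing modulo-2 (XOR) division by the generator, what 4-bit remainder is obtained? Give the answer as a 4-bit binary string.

0001

Append 4 zeros: 101110010010010000. Divide by 11101 (XOR where the leading bit is 1):
  pos 0: 10111 XOR 11101 = 01010
  pos 1: 10100 XOR 11101 = 01001
  pos 2: 10010 XOR 11101 = 01111
  pos 3: 11111 XOR 11101 = 00010
  pos 6: 10001 XOR 11101 = 01100
  pos 7: 11000 XOR 11101 = 00101
  pos 9: 10101 XOR 11101 = 01000
  pos 10: 10000 XOR 11101 = 01101
  pos 11: 11010 XOR 11101 = 00111
  pos 13: 11100 XOR 11101 = 00001
Remainder (last 4 bits) = 0001. This is the CRC / FCS.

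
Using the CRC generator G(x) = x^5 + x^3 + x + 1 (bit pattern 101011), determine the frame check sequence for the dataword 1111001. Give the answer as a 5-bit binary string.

00111

Append 5 zeros: 111100100000. Divide by 101011 (XOR where the leading bit is 1):
  pos 0: 111100 XOR 101011 = 010111
  pos 1: 101111 XOR 101011 = 000100
  pos 4: 100000 XOR 101011 = 001011
  pos 6: 101100 XOR 101011 = 000111
Remainder (last 5 bits) = 00111. This is the CRC / FCS.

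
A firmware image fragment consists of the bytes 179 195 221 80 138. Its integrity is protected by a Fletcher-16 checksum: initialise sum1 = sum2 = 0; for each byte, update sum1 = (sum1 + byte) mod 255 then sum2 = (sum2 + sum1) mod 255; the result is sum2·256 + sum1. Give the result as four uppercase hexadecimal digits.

5630

Running sums (mod 255):
  after byte 0 (179): sum1=179, sum2=179
  after byte 1 (195): sum1=119, sum2=43
  after byte 2 (221): sum1=85, sum2=128
  after byte 3 (80): sum1=165, sum2=38
  after byte 4 (138): sum1=48, sum2=86
Checksum = sum2·256 + sum1 = 86·256 + 48 = 22064 = 0x5630.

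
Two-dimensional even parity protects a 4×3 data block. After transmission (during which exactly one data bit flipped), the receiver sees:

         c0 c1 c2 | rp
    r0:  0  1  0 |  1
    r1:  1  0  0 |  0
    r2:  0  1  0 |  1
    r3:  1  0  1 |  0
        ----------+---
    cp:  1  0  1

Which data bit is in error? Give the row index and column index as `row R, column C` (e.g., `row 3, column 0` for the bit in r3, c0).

Recompute each row's even parity and compare to rp:
  r0: data parity 1, sent rp 1 → ok
  r1: data parity 1, sent rp 0 → mismatch
  r2: data parity 1, sent rp 1 → ok
  r3: data parity 0, sent rp 0 → ok
Recompute each column's even parity and compare to cp:
  c0: data parity 0, sent cp 1 → mismatch
  c1: data parity 0, sent cp 0 → ok
  c2: data parity 1, sent cp 1 → ok
Exactly one row (r1) and one column (c0) fail → the flipped bit is at their intersection.

row 1, column 0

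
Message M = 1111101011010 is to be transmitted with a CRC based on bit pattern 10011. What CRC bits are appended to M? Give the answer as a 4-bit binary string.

0111

Append 4 zeros: 11111010110100000. Divide by 10011 (XOR where the leading bit is 1):
  pos 0: 11111 XOR 10011 = 01100
  pos 1: 11000 XOR 10011 = 01011
  pos 2: 10111 XOR 10011 = 00100
  pos 4: 10001 XOR 10011 = 00010
  pos 7: 10101 XOR 10011 = 00110
  pos 9: 11000 XOR 10011 = 01011
  pos 10: 10110 XOR 10011 = 00101
  pos 12: 10100 XOR 10011 = 00111
Remainder (last 4 bits) = 0111. This is the CRC / FCS.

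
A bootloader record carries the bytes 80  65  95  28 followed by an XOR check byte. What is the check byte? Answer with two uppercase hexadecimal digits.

58

XOR the bytes together:
  start with 0x80
  0x80 ⊕ 0x65 = 0xE5
  0xE5 ⊕ 0x95 = 0x70
  0x70 ⊕ 0x28 = 0x58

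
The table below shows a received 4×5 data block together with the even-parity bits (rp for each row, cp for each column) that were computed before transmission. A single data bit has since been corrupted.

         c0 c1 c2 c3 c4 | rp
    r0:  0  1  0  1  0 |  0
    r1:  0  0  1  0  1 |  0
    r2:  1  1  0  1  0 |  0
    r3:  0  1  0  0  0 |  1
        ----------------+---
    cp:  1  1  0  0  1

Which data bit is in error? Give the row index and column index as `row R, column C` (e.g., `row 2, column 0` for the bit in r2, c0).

row 2, column 2

Recompute each row's even parity and compare to rp:
  r0: data parity 0, sent rp 0 → ok
  r1: data parity 0, sent rp 0 → ok
  r2: data parity 1, sent rp 0 → mismatch
  r3: data parity 1, sent rp 1 → ok
Recompute each column's even parity and compare to cp:
  c0: data parity 1, sent cp 1 → ok
  c1: data parity 1, sent cp 1 → ok
  c2: data parity 1, sent cp 0 → mismatch
  c3: data parity 0, sent cp 0 → ok
  c4: data parity 1, sent cp 1 → ok
Exactly one row (r2) and one column (c2) fail → the flipped bit is at their intersection.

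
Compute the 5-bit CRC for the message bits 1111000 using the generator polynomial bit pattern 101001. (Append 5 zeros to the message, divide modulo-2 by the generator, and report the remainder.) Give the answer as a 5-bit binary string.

Append 5 zeros: 111100000000. Divide by 101001 (XOR where the leading bit is 1):
  pos 0: 111100 XOR 101001 = 010101
  pos 1: 101010 XOR 101001 = 000011
  pos 5: 110000 XOR 101001 = 011001
  pos 6: 110010 XOR 101001 = 011011
Remainder (last 5 bits) = 11011. This is the CRC / FCS.

11011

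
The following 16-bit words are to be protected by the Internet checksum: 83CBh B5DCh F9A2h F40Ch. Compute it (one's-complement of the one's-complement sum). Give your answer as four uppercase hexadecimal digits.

One's-complement addition (fold any carry out of bit 15 back into bit 0):
  0x83CB + 0xB5DC = 0x139A7 → wrap carry → 0x39A8
  0x39A8 + 0xF9A2 = 0x1334A → wrap carry → 0x334B
  0x334B + 0xF40C = 0x12757 → wrap carry → 0x2758
One's-complement sum = 0x2758.
Checksum = ~0x2758 & 0xFFFF = 0xD8A7.

D8A7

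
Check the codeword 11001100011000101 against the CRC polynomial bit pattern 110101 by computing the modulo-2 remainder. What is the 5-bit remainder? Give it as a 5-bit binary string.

Modulo-2 division of 11001100011000101 by 110101:
  pos 0: 110011 XOR 110101 = 000110
  pos 3: 110000 XOR 110101 = 000101
  pos 6: 101110 XOR 110101 = 011011
  pos 7: 110110 XOR 110101 = 000011
  pos 11: 110101 XOR 110101 = 000000
Remainder = 00000 (zero — the frame passes the CRC check).

00000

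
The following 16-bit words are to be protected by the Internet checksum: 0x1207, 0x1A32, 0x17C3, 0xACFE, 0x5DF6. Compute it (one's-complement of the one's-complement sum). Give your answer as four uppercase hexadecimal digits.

B10E

One's-complement addition (fold any carry out of bit 15 back into bit 0):
  0x1207 + 0x1A32 = 0x02C39
  0x2C39 + 0x17C3 = 0x043FC
  0x43FC + 0xACFE = 0x0F0FA
  0xF0FA + 0x5DF6 = 0x14EF0 → wrap carry → 0x4EF1
One's-complement sum = 0x4EF1.
Checksum = ~0x4EF1 & 0xFFFF = 0xB10E.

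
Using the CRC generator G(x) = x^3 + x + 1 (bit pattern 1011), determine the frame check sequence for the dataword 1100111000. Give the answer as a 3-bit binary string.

Append 3 zeros: 1100111000000. Divide by 1011 (XOR where the leading bit is 1):
  pos 0: 1100 XOR 1011 = 0111
  pos 1: 1111 XOR 1011 = 0100
  pos 2: 1001 XOR 1011 = 0010
  pos 4: 1010 XOR 1011 = 0001
  pos 7: 1000 XOR 1011 = 0011
  pos 9: 1100 XOR 1011 = 0111
Remainder (last 3 bits) = 111. This is the CRC / FCS.

111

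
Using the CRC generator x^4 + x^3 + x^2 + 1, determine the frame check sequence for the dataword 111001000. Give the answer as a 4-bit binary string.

0011

Append 4 zeros: 1110010000000. Divide by 11101 (XOR where the leading bit is 1):
  pos 0: 11100 XOR 11101 = 00001
  pos 4: 11000 XOR 11101 = 00101
  pos 6: 10100 XOR 11101 = 01001
  pos 7: 10010 XOR 11101 = 01111
  pos 8: 11110 XOR 11101 = 00011
Remainder (last 4 bits) = 0011. This is the CRC / FCS.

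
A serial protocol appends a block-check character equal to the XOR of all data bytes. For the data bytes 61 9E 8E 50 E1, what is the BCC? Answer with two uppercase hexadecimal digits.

XOR the bytes together:
  start with 0x61
  0x61 ⊕ 0x9E = 0xFF
  0xFF ⊕ 0x8E = 0x71
  0x71 ⊕ 0x50 = 0x21
  0x21 ⊕ 0xE1 = 0xC0

C0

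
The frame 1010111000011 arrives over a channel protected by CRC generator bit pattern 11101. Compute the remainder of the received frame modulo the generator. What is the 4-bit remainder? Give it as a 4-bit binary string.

Modulo-2 division of 1010111000011 by 11101:
  pos 0: 10101 XOR 11101 = 01000
  pos 1: 10001 XOR 11101 = 01100
  pos 2: 11001 XOR 11101 = 00100
  pos 4: 10000 XOR 11101 = 01101
  pos 5: 11010 XOR 11101 = 00111
  pos 7: 11101 XOR 11101 = 00000
Remainder = 0001 (nonzero — an error is detected).

0001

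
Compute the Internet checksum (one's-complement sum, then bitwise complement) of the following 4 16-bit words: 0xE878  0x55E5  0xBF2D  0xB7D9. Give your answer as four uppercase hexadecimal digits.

One's-complement addition (fold any carry out of bit 15 back into bit 0):
  0xE878 + 0x55E5 = 0x13E5D → wrap carry → 0x3E5E
  0x3E5E + 0xBF2D = 0x0FD8B
  0xFD8B + 0xB7D9 = 0x1B564 → wrap carry → 0xB565
One's-complement sum = 0xB565.
Checksum = ~0xB565 & 0xFFFF = 0x4A9A.

4A9A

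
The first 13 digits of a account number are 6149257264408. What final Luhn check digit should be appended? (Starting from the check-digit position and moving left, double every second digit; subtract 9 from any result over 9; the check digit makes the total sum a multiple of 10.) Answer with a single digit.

Partial digits right→left: 8 0 4 4 6 2 7 5 2 9 4 1 6
Double every second digit counting from the check-digit position (so the 1st, 3rd, 5th, ... of the partial from the right).
  doubled (with −9 where >9): 7 8 3 5 4 8 3 → sum 38
  kept as-is: 0 4 2 5 9 1 → sum 21
Total = 38 + 21 = 59.
Check digit = (10 − (59 mod 10)) mod 10 = 1.

1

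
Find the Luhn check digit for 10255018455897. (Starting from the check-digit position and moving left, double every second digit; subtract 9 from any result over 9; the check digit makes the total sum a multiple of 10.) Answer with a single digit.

Partial digits right→left: 7 9 8 5 5 4 8 1 0 5 5 2 0 1
Double every second digit counting from the check-digit position (so the 1st, 3rd, 5th, ... of the partial from the right).
  doubled (with −9 where >9): 5 7 1 7 0 1 0 → sum 21
  kept as-is: 9 5 4 1 5 2 1 → sum 27
Total = 21 + 27 = 48.
Check digit = (10 − (48 mod 10)) mod 10 = 2.

2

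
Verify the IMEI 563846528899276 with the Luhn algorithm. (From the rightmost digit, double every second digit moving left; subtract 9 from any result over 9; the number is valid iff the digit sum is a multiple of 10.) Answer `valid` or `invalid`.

From the right, keep odd positions and double even positions (subtract 9 from any doubled value over 9):
  doubled (positions 2,4,...): 5 9 7 4 3 7 3 → sum 38
  kept (positions 1,3,...): 6 2 9 8 5 4 3 5 → sum 42
Total = 80.
80 mod 10 = 0, so the number is valid.

valid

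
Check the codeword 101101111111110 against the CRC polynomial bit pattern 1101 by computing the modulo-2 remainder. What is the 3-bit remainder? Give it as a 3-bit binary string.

011

Modulo-2 division of 101101111111110 by 1101:
  pos 0: 1011 XOR 1101 = 0110
  pos 1: 1100 XOR 1101 = 0001
  pos 4: 1111 XOR 1101 = 0010
  pos 6: 1011 XOR 1101 = 0110
  pos 7: 1101 XOR 1101 = 0000
  pos 11: 1110 XOR 1101 = 0011
Remainder = 011 (nonzero — an error is detected).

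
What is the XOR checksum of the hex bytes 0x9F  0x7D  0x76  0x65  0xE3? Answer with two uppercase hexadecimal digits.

XOR the bytes together:
  start with 0x9F
  0x9F ⊕ 0x7D = 0xE2
  0xE2 ⊕ 0x76 = 0x94
  0x94 ⊕ 0x65 = 0xF1
  0xF1 ⊕ 0xE3 = 0x12

12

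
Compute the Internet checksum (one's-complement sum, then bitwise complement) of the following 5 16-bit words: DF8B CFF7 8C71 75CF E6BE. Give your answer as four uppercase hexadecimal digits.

One's-complement addition (fold any carry out of bit 15 back into bit 0):
  0xDF8B + 0xCFF7 = 0x1AF82 → wrap carry → 0xAF83
  0xAF83 + 0x8C71 = 0x13BF4 → wrap carry → 0x3BF5
  0x3BF5 + 0x75CF = 0x0B1C4
  0xB1C4 + 0xE6BE = 0x19882 → wrap carry → 0x9883
One's-complement sum = 0x9883.
Checksum = ~0x9883 & 0xFFFF = 0x677C.

677C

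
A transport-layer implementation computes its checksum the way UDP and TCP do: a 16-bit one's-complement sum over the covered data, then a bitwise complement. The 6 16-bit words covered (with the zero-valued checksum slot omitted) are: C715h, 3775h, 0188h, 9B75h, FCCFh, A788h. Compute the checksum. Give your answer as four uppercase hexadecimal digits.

One's-complement addition (fold any carry out of bit 15 back into bit 0):
  0xC715 + 0x3775 = 0x0FE8A
  0xFE8A + 0x0188 = 0x10012 → wrap carry → 0x0013
  0x0013 + 0x9B75 = 0x09B88
  0x9B88 + 0xFCCF = 0x19857 → wrap carry → 0x9858
  0x9858 + 0xA788 = 0x13FE0 → wrap carry → 0x3FE1
One's-complement sum = 0x3FE1.
Checksum = ~0x3FE1 & 0xFFFF = 0xC01E.

C01E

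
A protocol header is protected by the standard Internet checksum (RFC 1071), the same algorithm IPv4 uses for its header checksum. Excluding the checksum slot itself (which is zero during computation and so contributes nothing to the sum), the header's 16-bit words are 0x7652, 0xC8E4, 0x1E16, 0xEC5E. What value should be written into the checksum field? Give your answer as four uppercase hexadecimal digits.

B653

One's-complement addition (fold any carry out of bit 15 back into bit 0):
  0x7652 + 0xC8E4 = 0x13F36 → wrap carry → 0x3F37
  0x3F37 + 0x1E16 = 0x05D4D
  0x5D4D + 0xEC5E = 0x149AB → wrap carry → 0x49AC
One's-complement sum = 0x49AC.
Checksum = ~0x49AC & 0xFFFF = 0xB653.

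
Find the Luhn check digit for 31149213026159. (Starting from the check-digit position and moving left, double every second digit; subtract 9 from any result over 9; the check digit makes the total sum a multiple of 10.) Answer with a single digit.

Partial digits right→left: 9 5 1 6 2 0 3 1 2 9 4 1 1 3
Double every second digit counting from the check-digit position (so the 1st, 3rd, 5th, ... of the partial from the right).
  doubled (with −9 where >9): 9 2 4 6 4 8 2 → sum 35
  kept as-is: 5 6 0 1 9 1 3 → sum 25
Total = 35 + 25 = 60.
Check digit = (10 − (60 mod 10)) mod 10 = 0.

0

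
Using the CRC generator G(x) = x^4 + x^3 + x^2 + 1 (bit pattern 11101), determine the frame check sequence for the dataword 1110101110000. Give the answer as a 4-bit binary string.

Append 4 zeros: 11101011100000000. Divide by 11101 (XOR where the leading bit is 1):
  pos 0: 11101 XOR 11101 = 00000
  pos 6: 11100 XOR 11101 = 00001
  pos 10: 10000 XOR 11101 = 01101
  pos 11: 11010 XOR 11101 = 00111
Remainder (last 4 bits) = 1110. This is the CRC / FCS.

1110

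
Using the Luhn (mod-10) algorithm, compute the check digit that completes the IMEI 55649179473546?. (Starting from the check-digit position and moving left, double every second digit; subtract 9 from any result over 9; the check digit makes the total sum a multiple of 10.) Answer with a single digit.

3

Partial digits right→left: 6 4 5 3 7 4 9 7 1 9 4 6 5 5
Double every second digit counting from the check-digit position (so the 1st, 3rd, 5th, ... of the partial from the right).
  doubled (with −9 where >9): 3 1 5 9 2 8 1 → sum 29
  kept as-is: 4 3 4 7 9 6 5 → sum 38
Total = 29 + 38 = 67.
Check digit = (10 − (67 mod 10)) mod 10 = 3.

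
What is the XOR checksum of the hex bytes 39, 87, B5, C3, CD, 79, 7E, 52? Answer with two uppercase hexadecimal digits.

50

XOR the bytes together:
  start with 0x39
  0x39 ⊕ 0x87 = 0xBE
  0xBE ⊕ 0xB5 = 0x0B
  0x0B ⊕ 0xC3 = 0xC8
  0xC8 ⊕ 0xCD = 0x05
  0x05 ⊕ 0x79 = 0x7C
  0x7C ⊕ 0x7E = 0x02
  0x02 ⊕ 0x52 = 0x50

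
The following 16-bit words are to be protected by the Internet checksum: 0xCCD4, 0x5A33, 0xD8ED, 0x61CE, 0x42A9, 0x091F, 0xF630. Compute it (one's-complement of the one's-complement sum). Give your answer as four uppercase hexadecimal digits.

5C42

One's-complement addition (fold any carry out of bit 15 back into bit 0):
  0xCCD4 + 0x5A33 = 0x12707 → wrap carry → 0x2708
  0x2708 + 0xD8ED = 0x0FFF5
  0xFFF5 + 0x61CE = 0x161C3 → wrap carry → 0x61C4
  0x61C4 + 0x42A9 = 0x0A46D
  0xA46D + 0x091F = 0x0AD8C
  0xAD8C + 0xF630 = 0x1A3BC → wrap carry → 0xA3BD
One's-complement sum = 0xA3BD.
Checksum = ~0xA3BD & 0xFFFF = 0x5C42.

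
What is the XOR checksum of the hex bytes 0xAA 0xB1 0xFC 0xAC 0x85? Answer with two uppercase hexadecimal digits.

CE

XOR the bytes together:
  start with 0xAA
  0xAA ⊕ 0xB1 = 0x1B
  0x1B ⊕ 0xFC = 0xE7
  0xE7 ⊕ 0xAC = 0x4B
  0x4B ⊕ 0x85 = 0xCE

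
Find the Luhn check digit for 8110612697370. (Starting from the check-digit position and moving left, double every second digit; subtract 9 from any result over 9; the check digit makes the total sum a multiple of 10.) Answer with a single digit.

7

Partial digits right→left: 0 7 3 7 9 6 2 1 6 0 1 1 8
Double every second digit counting from the check-digit position (so the 1st, 3rd, 5th, ... of the partial from the right).
  doubled (with −9 where >9): 0 6 9 4 3 2 7 → sum 31
  kept as-is: 7 7 6 1 0 1 → sum 22
Total = 31 + 22 = 53.
Check digit = (10 − (53 mod 10)) mod 10 = 7.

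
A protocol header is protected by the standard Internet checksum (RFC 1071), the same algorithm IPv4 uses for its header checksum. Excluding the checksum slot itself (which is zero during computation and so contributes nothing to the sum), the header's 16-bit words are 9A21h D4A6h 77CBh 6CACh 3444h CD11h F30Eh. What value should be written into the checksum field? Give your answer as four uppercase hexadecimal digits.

B85A

One's-complement addition (fold any carry out of bit 15 back into bit 0):
  0x9A21 + 0xD4A6 = 0x16EC7 → wrap carry → 0x6EC8
  0x6EC8 + 0x77CB = 0x0E693
  0xE693 + 0x6CAC = 0x1533F → wrap carry → 0x5340
  0x5340 + 0x3444 = 0x08784
  0x8784 + 0xCD11 = 0x15495 → wrap carry → 0x5496
  0x5496 + 0xF30E = 0x147A4 → wrap carry → 0x47A5
One's-complement sum = 0x47A5.
Checksum = ~0x47A5 & 0xFFFF = 0xB85A.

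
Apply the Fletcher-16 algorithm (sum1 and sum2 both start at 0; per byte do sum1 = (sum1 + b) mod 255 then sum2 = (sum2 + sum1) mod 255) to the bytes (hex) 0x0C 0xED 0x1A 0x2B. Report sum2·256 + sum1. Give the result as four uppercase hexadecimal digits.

Running sums (mod 255):
  after byte 0 (0x0C): sum1=12, sum2=12
  after byte 1 (0xED): sum1=249, sum2=6
  after byte 2 (0x1A): sum1=20, sum2=26
  after byte 3 (0x2B): sum1=63, sum2=89
Checksum = sum2·256 + sum1 = 89·256 + 63 = 22847 = 0x593F.

593F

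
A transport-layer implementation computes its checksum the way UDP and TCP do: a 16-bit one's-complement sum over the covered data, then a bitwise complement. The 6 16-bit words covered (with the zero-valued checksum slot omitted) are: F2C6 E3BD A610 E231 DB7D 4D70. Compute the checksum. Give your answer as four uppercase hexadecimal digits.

One's-complement addition (fold any carry out of bit 15 back into bit 0):
  0xF2C6 + 0xE3BD = 0x1D683 → wrap carry → 0xD684
  0xD684 + 0xA610 = 0x17C94 → wrap carry → 0x7C95
  0x7C95 + 0xE231 = 0x15EC6 → wrap carry → 0x5EC7
  0x5EC7 + 0xDB7D = 0x13A44 → wrap carry → 0x3A45
  0x3A45 + 0x4D70 = 0x087B5
One's-complement sum = 0x87B5.
Checksum = ~0x87B5 & 0xFFFF = 0x784A.

784A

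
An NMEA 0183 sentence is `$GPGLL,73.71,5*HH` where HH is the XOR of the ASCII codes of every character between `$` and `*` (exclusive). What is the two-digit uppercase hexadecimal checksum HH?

XOR the ASCII codes of the payload characters:
  'G' = 0x47 → acc = 0x47
  'P' = 0x50 → acc = 0x17
  'G' = 0x47 → acc = 0x50
  'L' = 0x4C → acc = 0x1C
  'L' = 0x4C → acc = 0x50
  ',' = 0x2C → acc = 0x7C
  '7' = 0x37 → acc = 0x4B
  '3' = 0x33 → acc = 0x78
  '.' = 0x2E → acc = 0x56
  '7' = 0x37 → acc = 0x61
  '1' = 0x31 → acc = 0x50
  ',' = 0x2C → acc = 0x7C
  '5' = 0x35 → acc = 0x49
Checksum = 0x49.

49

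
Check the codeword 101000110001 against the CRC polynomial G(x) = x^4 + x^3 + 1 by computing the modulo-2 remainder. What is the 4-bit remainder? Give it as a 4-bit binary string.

1011

Modulo-2 division of 101000110001 by 11001:
  pos 0: 10100 XOR 11001 = 01101
  pos 1: 11010 XOR 11001 = 00011
  pos 4: 11110 XOR 11001 = 00111
  pos 6: 11100 XOR 11001 = 00101
Remainder = 1011 (nonzero — an error is detected).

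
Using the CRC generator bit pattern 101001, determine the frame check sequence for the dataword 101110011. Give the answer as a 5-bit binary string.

01111

Append 5 zeros: 10111001100000. Divide by 101001 (XOR where the leading bit is 1):
  pos 0: 101110 XOR 101001 = 000111
  pos 3: 111011 XOR 101001 = 010010
  pos 4: 100100 XOR 101001 = 001101
  pos 6: 110100 XOR 101001 = 011101
  pos 7: 111010 XOR 101001 = 010011
  pos 8: 100110 XOR 101001 = 001111
Remainder (last 5 bits) = 01111. This is the CRC / FCS.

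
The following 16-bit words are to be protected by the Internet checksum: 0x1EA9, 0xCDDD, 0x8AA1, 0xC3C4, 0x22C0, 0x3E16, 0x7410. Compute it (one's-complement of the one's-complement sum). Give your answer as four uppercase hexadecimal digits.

One's-complement addition (fold any carry out of bit 15 back into bit 0):
  0x1EA9 + 0xCDDD = 0x0EC86
  0xEC86 + 0x8AA1 = 0x17727 → wrap carry → 0x7728
  0x7728 + 0xC3C4 = 0x13AEC → wrap carry → 0x3AED
  0x3AED + 0x22C0 = 0x05DAD
  0x5DAD + 0x3E16 = 0x09BC3
  0x9BC3 + 0x7410 = 0x10FD3 → wrap carry → 0x0FD4
One's-complement sum = 0x0FD4.
Checksum = ~0x0FD4 & 0xFFFF = 0xF02B.

F02B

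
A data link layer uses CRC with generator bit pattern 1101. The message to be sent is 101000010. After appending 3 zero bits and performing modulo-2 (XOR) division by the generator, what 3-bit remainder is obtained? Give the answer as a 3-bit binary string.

100

Append 3 zeros: 101000010000. Divide by 1101 (XOR where the leading bit is 1):
  pos 0: 1010 XOR 1101 = 0111
  pos 1: 1110 XOR 1101 = 0011
  pos 3: 1100 XOR 1101 = 0001
  pos 6: 1100 XOR 1101 = 0001
Remainder (last 3 bits) = 100. This is the CRC / FCS.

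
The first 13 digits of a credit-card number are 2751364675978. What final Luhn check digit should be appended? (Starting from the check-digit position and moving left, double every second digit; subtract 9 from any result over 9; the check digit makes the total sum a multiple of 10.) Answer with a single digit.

Partial digits right→left: 8 7 9 5 7 6 4 6 3 1 5 7 2
Double every second digit counting from the check-digit position (so the 1st, 3rd, 5th, ... of the partial from the right).
  doubled (with −9 where >9): 7 9 5 8 6 1 4 → sum 40
  kept as-is: 7 5 6 6 1 7 → sum 32
Total = 40 + 32 = 72.
Check digit = (10 − (72 mod 10)) mod 10 = 8.

8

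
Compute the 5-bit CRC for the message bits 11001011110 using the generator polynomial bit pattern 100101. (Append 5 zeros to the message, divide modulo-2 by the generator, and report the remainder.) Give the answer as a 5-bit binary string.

01100

Append 5 zeros: 1100101111000000. Divide by 100101 (XOR where the leading bit is 1):
  pos 0: 110010 XOR 100101 = 010111
  pos 1: 101111 XOR 100101 = 001010
  pos 3: 101011 XOR 100101 = 001110
  pos 5: 111010 XOR 100101 = 011111
  pos 6: 111110 XOR 100101 = 011011
  pos 7: 110110 XOR 100101 = 010011
  pos 8: 100110 XOR 100101 = 000011
Remainder (last 5 bits) = 01100. This is the CRC / FCS.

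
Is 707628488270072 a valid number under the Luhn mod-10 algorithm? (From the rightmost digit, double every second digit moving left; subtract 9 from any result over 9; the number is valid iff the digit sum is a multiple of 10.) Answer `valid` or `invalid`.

From the right, keep odd positions and double even positions (subtract 9 from any doubled value over 9):
  doubled (positions 2,4,...): 5 0 4 7 7 3 0 → sum 26
  kept (positions 1,3,...): 2 0 7 8 4 2 7 7 → sum 37
Total = 63.
63 mod 10 = 3, so the number is invalid.

invalid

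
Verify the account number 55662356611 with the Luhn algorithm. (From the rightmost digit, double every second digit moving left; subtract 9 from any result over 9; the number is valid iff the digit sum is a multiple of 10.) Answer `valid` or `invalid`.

valid

From the right, keep odd positions and double even positions (subtract 9 from any doubled value over 9):
  doubled (positions 2,4,...): 2 3 6 3 1 → sum 15
  kept (positions 1,3,...): 1 6 5 2 6 5 → sum 25
Total = 40.
40 mod 10 = 0, so the number is valid.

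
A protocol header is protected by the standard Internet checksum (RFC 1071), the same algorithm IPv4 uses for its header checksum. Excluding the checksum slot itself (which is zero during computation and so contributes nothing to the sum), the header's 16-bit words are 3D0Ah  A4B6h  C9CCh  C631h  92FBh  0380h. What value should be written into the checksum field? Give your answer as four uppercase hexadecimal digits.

One's-complement addition (fold any carry out of bit 15 back into bit 0):
  0x3D0A + 0xA4B6 = 0x0E1C0
  0xE1C0 + 0xC9CC = 0x1AB8C → wrap carry → 0xAB8D
  0xAB8D + 0xC631 = 0x171BE → wrap carry → 0x71BF
  0x71BF + 0x92FB = 0x104BA → wrap carry → 0x04BB
  0x04BB + 0x0380 = 0x0083B
One's-complement sum = 0x083B.
Checksum = ~0x083B & 0xFFFF = 0xF7C4.

F7C4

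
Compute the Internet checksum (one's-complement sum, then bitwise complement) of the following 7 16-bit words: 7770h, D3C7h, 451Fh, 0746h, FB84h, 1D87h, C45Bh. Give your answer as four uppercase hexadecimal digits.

One's-complement addition (fold any carry out of bit 15 back into bit 0):
  0x7770 + 0xD3C7 = 0x14B37 → wrap carry → 0x4B38
  0x4B38 + 0x451F = 0x09057
  0x9057 + 0x0746 = 0x0979D
  0x979D + 0xFB84 = 0x19321 → wrap carry → 0x9322
  0x9322 + 0x1D87 = 0x0B0A9
  0xB0A9 + 0xC45B = 0x17504 → wrap carry → 0x7505
One's-complement sum = 0x7505.
Checksum = ~0x7505 & 0xFFFF = 0x8AFA.

8AFA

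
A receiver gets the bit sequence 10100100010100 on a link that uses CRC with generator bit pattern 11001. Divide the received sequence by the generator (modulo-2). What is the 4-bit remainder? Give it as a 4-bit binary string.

1000

Modulo-2 division of 10100100010100 by 11001:
  pos 0: 10100 XOR 11001 = 01101
  pos 1: 11011 XOR 11001 = 00010
  pos 4: 10000 XOR 11001 = 01001
  pos 5: 10011 XOR 11001 = 01010
  pos 6: 10100 XOR 11001 = 01101
  pos 7: 11011 XOR 11001 = 00010
Remainder = 1000 (nonzero — an error is detected).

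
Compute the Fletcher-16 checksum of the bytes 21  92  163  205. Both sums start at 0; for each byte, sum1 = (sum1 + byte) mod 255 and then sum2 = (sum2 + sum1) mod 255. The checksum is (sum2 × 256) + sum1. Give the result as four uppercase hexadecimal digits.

Running sums (mod 255):
  after byte 0 (21): sum1=21, sum2=21
  after byte 1 (92): sum1=113, sum2=134
  after byte 2 (163): sum1=21, sum2=155
  after byte 3 (205): sum1=226, sum2=126
Checksum = sum2·256 + sum1 = 126·256 + 226 = 32482 = 0x7EE2.

7EE2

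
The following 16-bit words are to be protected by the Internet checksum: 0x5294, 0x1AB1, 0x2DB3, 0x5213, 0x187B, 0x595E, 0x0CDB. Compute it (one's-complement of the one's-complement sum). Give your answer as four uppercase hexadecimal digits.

One's-complement addition (fold any carry out of bit 15 back into bit 0):
  0x5294 + 0x1AB1 = 0x06D45
  0x6D45 + 0x2DB3 = 0x09AF8
  0x9AF8 + 0x5213 = 0x0ED0B
  0xED0B + 0x187B = 0x10586 → wrap carry → 0x0587
  0x0587 + 0x595E = 0x05EE5
  0x5EE5 + 0x0CDB = 0x06BC0
One's-complement sum = 0x6BC0.
Checksum = ~0x6BC0 & 0xFFFF = 0x943F.

943F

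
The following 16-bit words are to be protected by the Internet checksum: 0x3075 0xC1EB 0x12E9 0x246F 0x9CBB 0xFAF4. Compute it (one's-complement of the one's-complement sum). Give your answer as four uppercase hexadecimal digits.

3E96

One's-complement addition (fold any carry out of bit 15 back into bit 0):
  0x3075 + 0xC1EB = 0x0F260
  0xF260 + 0x12E9 = 0x10549 → wrap carry → 0x054A
  0x054A + 0x246F = 0x029B9
  0x29B9 + 0x9CBB = 0x0C674
  0xC674 + 0xFAF4 = 0x1C168 → wrap carry → 0xC169
One's-complement sum = 0xC169.
Checksum = ~0xC169 & 0xFFFF = 0x3E96.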